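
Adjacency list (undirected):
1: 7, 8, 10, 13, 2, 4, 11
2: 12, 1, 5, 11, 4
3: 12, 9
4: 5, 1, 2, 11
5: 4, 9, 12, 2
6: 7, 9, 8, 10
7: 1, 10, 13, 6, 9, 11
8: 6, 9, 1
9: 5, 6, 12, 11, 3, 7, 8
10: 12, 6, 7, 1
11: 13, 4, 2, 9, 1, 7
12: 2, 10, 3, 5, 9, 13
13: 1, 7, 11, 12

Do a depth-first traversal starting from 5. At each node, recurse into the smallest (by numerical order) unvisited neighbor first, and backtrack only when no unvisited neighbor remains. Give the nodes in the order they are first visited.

Visit 5
5 → 2
2 → 1
1 → 4
4 → 11
11 → 7
7 → 6
6 → 8
8 → 9
9 → 3
3 → 12
12 → 10
12 → 13

5, 2, 1, 4, 11, 7, 6, 8, 9, 3, 12, 10, 13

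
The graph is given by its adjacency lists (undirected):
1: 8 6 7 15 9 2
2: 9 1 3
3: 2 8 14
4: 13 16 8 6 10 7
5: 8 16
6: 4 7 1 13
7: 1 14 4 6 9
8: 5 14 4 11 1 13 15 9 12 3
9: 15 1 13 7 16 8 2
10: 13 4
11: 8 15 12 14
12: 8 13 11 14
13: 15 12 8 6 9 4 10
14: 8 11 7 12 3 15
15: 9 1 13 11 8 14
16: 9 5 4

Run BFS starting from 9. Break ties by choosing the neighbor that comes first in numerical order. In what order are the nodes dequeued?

Visit 9; enqueue 1, 2, 7, 8, 13, 15, 16 → queue [1, 2, 7, 8, 13, 15, 16]
Visit 1; enqueue 6 → queue [2, 7, 8, 13, 15, 16, 6]
Visit 2; enqueue 3 → queue [7, 8, 13, 15, 16, 6, 3]
Visit 7; enqueue 4, 14 → queue [8, 13, 15, 16, 6, 3, 4, 14]
Visit 8; enqueue 5, 11, 12 → queue [13, 15, 16, 6, 3, 4, 14, 5, 11, 12]
Visit 13; enqueue 10 → queue [15, 16, 6, 3, 4, 14, 5, 11, 12, 10]
Visit 15 → queue [16, 6, 3, 4, 14, 5, 11, 12, 10]
Visit 16 → queue [6, 3, 4, 14, 5, 11, 12, 10]
Visit 6 → queue [3, 4, 14, 5, 11, 12, 10]
Visit 3 → queue [4, 14, 5, 11, 12, 10]
Visit 4 → queue [14, 5, 11, 12, 10]
Visit 14 → queue [5, 11, 12, 10]
Visit 5 → queue [11, 12, 10]
Visit 11 → queue [12, 10]
Visit 12 → queue [10]
Visit 10 → queue []

9, 1, 2, 7, 8, 13, 15, 16, 6, 3, 4, 14, 5, 11, 12, 10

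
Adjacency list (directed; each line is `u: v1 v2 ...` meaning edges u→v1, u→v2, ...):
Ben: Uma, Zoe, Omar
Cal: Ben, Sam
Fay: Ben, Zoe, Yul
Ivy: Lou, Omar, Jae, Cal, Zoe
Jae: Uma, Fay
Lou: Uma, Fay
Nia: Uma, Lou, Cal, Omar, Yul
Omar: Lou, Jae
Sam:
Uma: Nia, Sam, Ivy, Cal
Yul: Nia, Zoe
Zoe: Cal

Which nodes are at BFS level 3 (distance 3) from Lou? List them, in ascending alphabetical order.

Jae, Omar

Level 0: Lou
Level 1: Fay, Uma
Level 2: Ben, Cal, Ivy, Nia, Sam, Yul, Zoe
Level 3: Jae, Omar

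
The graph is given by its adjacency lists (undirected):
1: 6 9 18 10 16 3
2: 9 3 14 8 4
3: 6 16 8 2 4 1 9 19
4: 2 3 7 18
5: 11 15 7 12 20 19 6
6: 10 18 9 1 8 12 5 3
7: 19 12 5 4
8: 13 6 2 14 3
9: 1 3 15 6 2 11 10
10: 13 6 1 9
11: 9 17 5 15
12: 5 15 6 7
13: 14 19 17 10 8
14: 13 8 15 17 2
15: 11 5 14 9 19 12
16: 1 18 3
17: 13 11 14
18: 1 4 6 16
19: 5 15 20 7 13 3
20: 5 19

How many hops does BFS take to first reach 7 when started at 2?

Level 0: 2
Level 1: 3, 4, 8, 9, 14
Level 2: 1, 6, 7, 10, 11, 13, 15, 16, 17, 18, 19
Level 3: 5, 12, 20
7 first appears at level 2.

2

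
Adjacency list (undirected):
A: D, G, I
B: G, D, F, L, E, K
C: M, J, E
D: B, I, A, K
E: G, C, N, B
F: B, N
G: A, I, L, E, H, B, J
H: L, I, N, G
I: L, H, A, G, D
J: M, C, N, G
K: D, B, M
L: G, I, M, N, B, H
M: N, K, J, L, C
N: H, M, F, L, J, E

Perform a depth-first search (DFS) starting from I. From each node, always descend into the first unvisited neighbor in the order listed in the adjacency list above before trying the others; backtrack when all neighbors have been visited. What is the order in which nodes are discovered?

Visit I
I → L
L → G
G → A
A → D
D → B
B → F
F → N
N → H
N → M
M → K
M → J
J → C
C → E

I, L, G, A, D, B, F, N, H, M, K, J, C, E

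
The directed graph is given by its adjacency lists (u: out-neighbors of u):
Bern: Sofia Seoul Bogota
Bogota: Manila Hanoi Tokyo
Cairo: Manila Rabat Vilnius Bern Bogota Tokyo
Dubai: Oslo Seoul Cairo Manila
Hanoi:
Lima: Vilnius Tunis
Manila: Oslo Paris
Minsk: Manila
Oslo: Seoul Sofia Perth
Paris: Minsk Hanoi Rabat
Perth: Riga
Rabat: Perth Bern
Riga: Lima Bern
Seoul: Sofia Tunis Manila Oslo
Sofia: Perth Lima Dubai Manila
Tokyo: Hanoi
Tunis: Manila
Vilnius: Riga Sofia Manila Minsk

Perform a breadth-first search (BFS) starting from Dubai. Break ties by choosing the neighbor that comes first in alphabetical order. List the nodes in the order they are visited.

Visit Dubai; enqueue Cairo, Manila, Oslo, Seoul → queue [Cairo, Manila, Oslo, Seoul]
Visit Cairo; enqueue Bern, Bogota, Rabat, Tokyo, Vilnius → queue [Manila, Oslo, Seoul, Bern, Bogota, Rabat, Tokyo, Vilnius]
Visit Manila; enqueue Paris → queue [Oslo, Seoul, Bern, Bogota, Rabat, Tokyo, Vilnius, Paris]
Visit Oslo; enqueue Perth, Sofia → queue [Seoul, Bern, Bogota, Rabat, Tokyo, Vilnius, Paris, Perth, Sofia]
Visit Seoul; enqueue Tunis → queue [Bern, Bogota, Rabat, Tokyo, Vilnius, Paris, Perth, Sofia, Tunis]
Visit Bern → queue [Bogota, Rabat, Tokyo, Vilnius, Paris, Perth, Sofia, Tunis]
Visit Bogota; enqueue Hanoi → queue [Rabat, Tokyo, Vilnius, Paris, Perth, Sofia, Tunis, Hanoi]
Visit Rabat → queue [Tokyo, Vilnius, Paris, Perth, Sofia, Tunis, Hanoi]
Visit Tokyo → queue [Vilnius, Paris, Perth, Sofia, Tunis, Hanoi]
Visit Vilnius; enqueue Minsk, Riga → queue [Paris, Perth, Sofia, Tunis, Hanoi, Minsk, Riga]
Visit Paris → queue [Perth, Sofia, Tunis, Hanoi, Minsk, Riga]
Visit Perth → queue [Sofia, Tunis, Hanoi, Minsk, Riga]
Visit Sofia; enqueue Lima → queue [Tunis, Hanoi, Minsk, Riga, Lima]
Visit Tunis → queue [Hanoi, Minsk, Riga, Lima]
Visit Hanoi → queue [Minsk, Riga, Lima]
Visit Minsk → queue [Riga, Lima]
Visit Riga → queue [Lima]
Visit Lima → queue []

Dubai, Cairo, Manila, Oslo, Seoul, Bern, Bogota, Rabat, Tokyo, Vilnius, Paris, Perth, Sofia, Tunis, Hanoi, Minsk, Riga, Lima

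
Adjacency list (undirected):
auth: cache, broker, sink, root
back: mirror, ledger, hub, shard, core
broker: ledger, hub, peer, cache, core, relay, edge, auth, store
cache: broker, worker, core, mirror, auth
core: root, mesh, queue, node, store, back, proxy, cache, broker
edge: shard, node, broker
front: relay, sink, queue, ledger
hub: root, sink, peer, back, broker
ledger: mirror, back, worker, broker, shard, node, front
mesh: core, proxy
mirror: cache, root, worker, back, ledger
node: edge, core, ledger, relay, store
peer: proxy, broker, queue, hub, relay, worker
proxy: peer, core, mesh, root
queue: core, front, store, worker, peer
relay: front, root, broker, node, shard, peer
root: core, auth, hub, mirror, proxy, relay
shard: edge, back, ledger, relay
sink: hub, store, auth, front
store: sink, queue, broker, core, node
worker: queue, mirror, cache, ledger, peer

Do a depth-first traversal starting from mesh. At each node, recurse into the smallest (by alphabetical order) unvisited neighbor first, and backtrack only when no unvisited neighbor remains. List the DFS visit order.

mesh core back hub broker auth cache mirror ledger front queue peer proxy root relay node edge shard store sink worker

Visit mesh
mesh → core
core → back
back → hub
hub → broker
broker → auth
auth → cache
cache → mirror
mirror → ledger
ledger → front
front → queue
queue → peer
peer → proxy
proxy → root
root → relay
relay → node
node → edge
edge → shard
node → store
store → sink
peer → worker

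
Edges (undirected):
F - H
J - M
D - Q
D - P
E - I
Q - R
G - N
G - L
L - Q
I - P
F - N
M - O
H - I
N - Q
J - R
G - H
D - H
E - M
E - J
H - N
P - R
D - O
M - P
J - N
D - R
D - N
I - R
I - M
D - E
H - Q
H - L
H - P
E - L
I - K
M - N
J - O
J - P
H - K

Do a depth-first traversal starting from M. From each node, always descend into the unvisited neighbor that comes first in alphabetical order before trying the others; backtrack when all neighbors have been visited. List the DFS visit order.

Visit M
M → E
E → D
D → H
H → F
F → N
N → G
G → L
L → Q
Q → R
R → I
I → K
I → P
P → J
J → O

M, E, D, H, F, N, G, L, Q, R, I, K, P, J, O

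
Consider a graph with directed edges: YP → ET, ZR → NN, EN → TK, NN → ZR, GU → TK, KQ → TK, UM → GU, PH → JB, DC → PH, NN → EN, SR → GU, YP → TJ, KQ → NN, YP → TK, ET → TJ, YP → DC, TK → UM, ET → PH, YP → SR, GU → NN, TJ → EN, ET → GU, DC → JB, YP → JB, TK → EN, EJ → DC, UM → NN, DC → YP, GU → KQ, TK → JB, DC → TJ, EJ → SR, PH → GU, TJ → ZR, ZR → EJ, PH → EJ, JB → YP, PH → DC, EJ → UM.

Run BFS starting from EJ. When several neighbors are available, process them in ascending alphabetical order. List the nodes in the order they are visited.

Visit EJ; enqueue DC, SR, UM → queue [DC, SR, UM]
Visit DC; enqueue JB, PH, TJ, YP → queue [SR, UM, JB, PH, TJ, YP]
Visit SR; enqueue GU → queue [UM, JB, PH, TJ, YP, GU]
Visit UM; enqueue NN → queue [JB, PH, TJ, YP, GU, NN]
Visit JB → queue [PH, TJ, YP, GU, NN]
Visit PH → queue [TJ, YP, GU, NN]
Visit TJ; enqueue EN, ZR → queue [YP, GU, NN, EN, ZR]
Visit YP; enqueue ET, TK → queue [GU, NN, EN, ZR, ET, TK]
Visit GU; enqueue KQ → queue [NN, EN, ZR, ET, TK, KQ]
Visit NN → queue [EN, ZR, ET, TK, KQ]
Visit EN → queue [ZR, ET, TK, KQ]
Visit ZR → queue [ET, TK, KQ]
Visit ET → queue [TK, KQ]
Visit TK → queue [KQ]
Visit KQ → queue []

EJ → DC → SR → UM → JB → PH → TJ → YP → GU → NN → EN → ZR → ET → TK → KQ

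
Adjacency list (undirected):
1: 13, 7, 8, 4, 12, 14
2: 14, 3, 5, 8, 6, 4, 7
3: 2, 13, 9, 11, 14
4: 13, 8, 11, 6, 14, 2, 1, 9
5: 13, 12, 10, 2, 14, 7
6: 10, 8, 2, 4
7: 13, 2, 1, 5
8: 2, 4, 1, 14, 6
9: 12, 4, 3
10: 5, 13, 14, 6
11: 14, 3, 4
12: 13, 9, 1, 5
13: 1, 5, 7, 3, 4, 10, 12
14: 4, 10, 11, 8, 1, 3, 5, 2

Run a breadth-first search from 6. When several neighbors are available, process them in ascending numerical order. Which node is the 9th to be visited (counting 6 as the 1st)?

14

Visit 6; enqueue 2, 4, 8, 10 → queue [2, 4, 8, 10]
Visit 2; enqueue 3, 5, 7, 14 → queue [4, 8, 10, 3, 5, 7, 14]
Visit 4; enqueue 1, 9, 11, 13 → queue [8, 10, 3, 5, 7, 14, 1, 9, 11, 13]
Visit 8 → queue [10, 3, 5, 7, 14, 1, 9, 11, 13]
Visit 10 → queue [3, 5, 7, 14, 1, 9, 11, 13]
Visit 3 → queue [5, 7, 14, 1, 9, 11, 13]
Visit 5; enqueue 12 → queue [7, 14, 1, 9, 11, 13, 12]
Visit 7 → queue [14, 1, 9, 11, 13, 12]
Visit 14 → queue [1, 9, 11, 13, 12]
Visit 1 → queue [9, 11, 13, 12]
Visit 9 → queue [11, 13, 12]
Visit 11 → queue [13, 12]
Visit 13 → queue [12]
Visit 12 → queue []

Visit order: 6, 2, 4, 8, 10, 3, 5, 7, 14, 1, 9, 11, 13, 12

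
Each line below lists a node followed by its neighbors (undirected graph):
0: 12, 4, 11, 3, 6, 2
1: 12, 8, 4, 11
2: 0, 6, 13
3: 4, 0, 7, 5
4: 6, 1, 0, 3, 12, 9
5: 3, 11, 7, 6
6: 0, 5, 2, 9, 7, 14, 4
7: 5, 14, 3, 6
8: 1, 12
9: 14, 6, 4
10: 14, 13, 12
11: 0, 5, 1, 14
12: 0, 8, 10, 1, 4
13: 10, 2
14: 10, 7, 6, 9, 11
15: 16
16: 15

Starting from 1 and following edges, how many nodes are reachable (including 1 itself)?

BFS from 1 visits: 1, 12, 8, 4, 11, 0, 10, 6, 3, 9, 5, 14, 2, 13, 7
Reachable nodes: 15 of 17 total.

15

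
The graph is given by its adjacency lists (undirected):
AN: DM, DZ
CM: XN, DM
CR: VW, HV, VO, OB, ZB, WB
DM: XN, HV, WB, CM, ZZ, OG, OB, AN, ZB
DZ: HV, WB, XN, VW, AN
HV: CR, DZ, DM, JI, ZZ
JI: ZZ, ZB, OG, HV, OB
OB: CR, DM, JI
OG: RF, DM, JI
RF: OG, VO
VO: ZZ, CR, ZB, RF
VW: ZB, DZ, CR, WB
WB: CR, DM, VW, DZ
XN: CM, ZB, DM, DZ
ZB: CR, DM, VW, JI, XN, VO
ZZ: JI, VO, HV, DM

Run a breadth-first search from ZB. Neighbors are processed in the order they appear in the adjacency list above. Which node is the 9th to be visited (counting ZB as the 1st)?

OB

Visit ZB; enqueue CR, DM, VW, JI, XN, VO → queue [CR, DM, VW, JI, XN, VO]
Visit CR; enqueue HV, OB, WB → queue [DM, VW, JI, XN, VO, HV, OB, WB]
Visit DM; enqueue CM, ZZ, OG, AN → queue [VW, JI, XN, VO, HV, OB, WB, CM, ZZ, OG, AN]
Visit VW; enqueue DZ → queue [JI, XN, VO, HV, OB, WB, CM, ZZ, OG, AN, DZ]
Visit JI → queue [XN, VO, HV, OB, WB, CM, ZZ, OG, AN, DZ]
Visit XN → queue [VO, HV, OB, WB, CM, ZZ, OG, AN, DZ]
Visit VO; enqueue RF → queue [HV, OB, WB, CM, ZZ, OG, AN, DZ, RF]
Visit HV → queue [OB, WB, CM, ZZ, OG, AN, DZ, RF]
Visit OB → queue [WB, CM, ZZ, OG, AN, DZ, RF]
Visit WB → queue [CM, ZZ, OG, AN, DZ, RF]
Visit CM → queue [ZZ, OG, AN, DZ, RF]
Visit ZZ → queue [OG, AN, DZ, RF]
Visit OG → queue [AN, DZ, RF]
Visit AN → queue [DZ, RF]
Visit DZ → queue [RF]
Visit RF → queue []

Visit order: ZB, CR, DM, VW, JI, XN, VO, HV, OB, WB, CM, ZZ, OG, AN, DZ, RF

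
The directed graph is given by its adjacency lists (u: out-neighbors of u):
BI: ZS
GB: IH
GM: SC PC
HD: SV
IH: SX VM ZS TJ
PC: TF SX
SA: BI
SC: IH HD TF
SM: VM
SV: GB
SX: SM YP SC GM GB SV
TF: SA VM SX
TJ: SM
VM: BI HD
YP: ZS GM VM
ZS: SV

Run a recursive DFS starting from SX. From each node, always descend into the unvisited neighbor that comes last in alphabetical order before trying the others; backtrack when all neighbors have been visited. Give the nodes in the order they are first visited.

SX YP ZS SV GB IH VM HD BI TJ SM GM SC TF SA PC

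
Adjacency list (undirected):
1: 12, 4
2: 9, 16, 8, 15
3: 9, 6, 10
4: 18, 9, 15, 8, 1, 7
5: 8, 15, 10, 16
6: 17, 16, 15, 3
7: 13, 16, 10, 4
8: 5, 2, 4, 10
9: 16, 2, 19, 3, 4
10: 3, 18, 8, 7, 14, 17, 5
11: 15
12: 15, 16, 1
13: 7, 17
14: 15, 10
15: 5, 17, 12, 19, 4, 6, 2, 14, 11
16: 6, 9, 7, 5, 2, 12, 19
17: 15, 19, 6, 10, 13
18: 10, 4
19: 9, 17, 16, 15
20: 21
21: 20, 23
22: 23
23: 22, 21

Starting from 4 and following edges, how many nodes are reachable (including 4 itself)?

BFS from 4 visits: 4, 18, 9, 15, 8, 1, 7, 10, 16, 2, 19, 3, 5, 17, 12, 6, 14, 11, 13
Reachable nodes: 19 of 23 total.

19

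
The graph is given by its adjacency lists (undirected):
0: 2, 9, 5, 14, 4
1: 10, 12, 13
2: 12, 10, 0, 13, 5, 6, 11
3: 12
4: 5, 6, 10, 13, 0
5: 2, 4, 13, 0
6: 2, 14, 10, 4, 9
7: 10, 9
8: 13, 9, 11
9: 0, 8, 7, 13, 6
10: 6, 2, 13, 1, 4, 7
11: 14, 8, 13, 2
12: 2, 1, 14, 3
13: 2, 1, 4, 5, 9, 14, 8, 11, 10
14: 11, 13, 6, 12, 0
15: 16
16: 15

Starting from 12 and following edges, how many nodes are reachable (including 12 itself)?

BFS from 12 visits: 12, 2, 1, 14, 3, 10, 0, 13, 5, 6, 11, 4, 7, 9, 8
Reachable nodes: 15 of 17 total.

15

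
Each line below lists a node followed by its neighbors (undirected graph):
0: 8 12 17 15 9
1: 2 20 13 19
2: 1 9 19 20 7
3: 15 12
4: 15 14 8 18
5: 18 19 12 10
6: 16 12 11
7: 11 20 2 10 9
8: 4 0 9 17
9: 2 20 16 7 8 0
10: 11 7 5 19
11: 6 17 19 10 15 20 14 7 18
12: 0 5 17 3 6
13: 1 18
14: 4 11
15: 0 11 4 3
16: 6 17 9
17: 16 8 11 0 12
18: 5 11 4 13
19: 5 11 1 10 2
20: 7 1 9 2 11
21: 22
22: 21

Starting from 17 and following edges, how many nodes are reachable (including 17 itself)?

BFS from 17 visits: 17, 16, 8, 11, 0, 12, 6, 9, 4, 19, 10, 15, 20, 14, 7, 18, 5, 3, 2, 1, 13
Reachable nodes: 21 of 23 total.

21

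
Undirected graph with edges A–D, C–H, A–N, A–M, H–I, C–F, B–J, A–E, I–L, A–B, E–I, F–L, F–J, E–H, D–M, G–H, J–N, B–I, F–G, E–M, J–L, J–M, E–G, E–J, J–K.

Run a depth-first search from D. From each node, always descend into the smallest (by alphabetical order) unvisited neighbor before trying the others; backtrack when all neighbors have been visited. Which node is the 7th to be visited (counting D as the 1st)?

Visit D
D → A
A → B
B → I
I → E
E → G
G → F
F → C
C → H
F → J
J → K
J → L
J → M
J → N

Visit order: D, A, B, I, E, G, F, C, H, J, K, L, M, N

F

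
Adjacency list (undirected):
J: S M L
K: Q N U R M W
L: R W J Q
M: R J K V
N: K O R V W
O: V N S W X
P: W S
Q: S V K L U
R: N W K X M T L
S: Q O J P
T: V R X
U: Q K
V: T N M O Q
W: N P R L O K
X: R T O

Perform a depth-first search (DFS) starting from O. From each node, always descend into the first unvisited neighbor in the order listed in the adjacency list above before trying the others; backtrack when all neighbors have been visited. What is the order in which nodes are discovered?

Visit O
O → V
V → T
T → R
R → N
N → K
K → Q
Q → S
S → J
J → M
J → L
L → W
W → P
Q → U
R → X

O V T R N K Q S J M L W P U X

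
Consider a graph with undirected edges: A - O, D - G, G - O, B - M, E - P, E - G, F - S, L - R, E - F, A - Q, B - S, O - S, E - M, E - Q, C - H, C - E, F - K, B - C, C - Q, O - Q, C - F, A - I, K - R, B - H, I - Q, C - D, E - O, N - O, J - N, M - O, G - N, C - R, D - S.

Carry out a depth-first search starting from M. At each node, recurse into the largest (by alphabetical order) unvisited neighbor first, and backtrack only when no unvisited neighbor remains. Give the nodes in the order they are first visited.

M, O, S, F, K, R, L, C, Q, I, A, E, P, G, N, J, D, H, B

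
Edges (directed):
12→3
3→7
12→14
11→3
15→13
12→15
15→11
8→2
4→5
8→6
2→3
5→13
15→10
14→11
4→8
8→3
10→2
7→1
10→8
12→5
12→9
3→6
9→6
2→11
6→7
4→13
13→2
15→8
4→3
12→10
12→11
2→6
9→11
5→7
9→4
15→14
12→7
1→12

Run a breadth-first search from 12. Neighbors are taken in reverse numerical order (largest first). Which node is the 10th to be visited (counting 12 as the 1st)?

13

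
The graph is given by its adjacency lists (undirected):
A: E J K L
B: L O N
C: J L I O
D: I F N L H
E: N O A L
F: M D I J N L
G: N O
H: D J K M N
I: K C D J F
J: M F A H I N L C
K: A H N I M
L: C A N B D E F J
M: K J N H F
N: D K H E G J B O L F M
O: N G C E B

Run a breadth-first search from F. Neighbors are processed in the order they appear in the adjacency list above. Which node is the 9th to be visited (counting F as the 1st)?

Visit F; enqueue M, D, I, J, N, L → queue [M, D, I, J, N, L]
Visit M; enqueue K, H → queue [D, I, J, N, L, K, H]
Visit D → queue [I, J, N, L, K, H]
Visit I; enqueue C → queue [J, N, L, K, H, C]
Visit J; enqueue A → queue [N, L, K, H, C, A]
Visit N; enqueue E, G, B, O → queue [L, K, H, C, A, E, G, B, O]
Visit L → queue [K, H, C, A, E, G, B, O]
Visit K → queue [H, C, A, E, G, B, O]
Visit H → queue [C, A, E, G, B, O]
Visit C → queue [A, E, G, B, O]
Visit A → queue [E, G, B, O]
Visit E → queue [G, B, O]
Visit G → queue [B, O]
Visit B → queue [O]
Visit O → queue []

Visit order: F, M, D, I, J, N, L, K, H, C, A, E, G, B, O

H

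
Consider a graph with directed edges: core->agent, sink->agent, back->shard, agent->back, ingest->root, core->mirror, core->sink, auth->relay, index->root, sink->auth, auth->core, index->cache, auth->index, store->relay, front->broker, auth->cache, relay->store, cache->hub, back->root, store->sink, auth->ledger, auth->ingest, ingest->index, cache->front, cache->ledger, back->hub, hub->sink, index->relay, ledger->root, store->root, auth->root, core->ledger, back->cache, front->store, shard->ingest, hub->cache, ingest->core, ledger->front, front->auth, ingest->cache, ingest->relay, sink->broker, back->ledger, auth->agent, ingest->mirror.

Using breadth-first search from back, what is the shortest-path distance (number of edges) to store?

3

Level 0: back
Level 1: cache, hub, ledger, root, shard
Level 2: front, ingest, sink
Level 3: agent, auth, broker, core, index, mirror, relay, store
store first appears at level 3.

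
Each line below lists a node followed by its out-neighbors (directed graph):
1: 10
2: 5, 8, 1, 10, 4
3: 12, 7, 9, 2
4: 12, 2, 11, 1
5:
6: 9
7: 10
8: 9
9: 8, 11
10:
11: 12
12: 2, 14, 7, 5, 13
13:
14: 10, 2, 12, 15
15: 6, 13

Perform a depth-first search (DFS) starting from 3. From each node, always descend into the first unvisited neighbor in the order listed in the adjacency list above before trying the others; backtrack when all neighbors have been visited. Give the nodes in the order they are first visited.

Visit 3
3 → 12
12 → 2
2 → 5
2 → 8
8 → 9
9 → 11
2 → 1
1 → 10
2 → 4
12 → 14
14 → 15
15 → 6
15 → 13
12 → 7

3, 12, 2, 5, 8, 9, 11, 1, 10, 4, 14, 15, 6, 13, 7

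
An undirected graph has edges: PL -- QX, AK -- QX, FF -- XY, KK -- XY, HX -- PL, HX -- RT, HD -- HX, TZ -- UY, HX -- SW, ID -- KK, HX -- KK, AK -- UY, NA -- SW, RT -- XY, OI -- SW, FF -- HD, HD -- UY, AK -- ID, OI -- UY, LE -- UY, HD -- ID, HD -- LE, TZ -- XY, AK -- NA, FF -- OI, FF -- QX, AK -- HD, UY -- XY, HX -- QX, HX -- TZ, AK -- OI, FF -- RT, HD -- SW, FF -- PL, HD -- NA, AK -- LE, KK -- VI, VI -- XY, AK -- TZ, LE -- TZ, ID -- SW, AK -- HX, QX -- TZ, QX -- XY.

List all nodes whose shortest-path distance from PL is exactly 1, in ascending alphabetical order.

FF, HX, QX

Level 0: PL
Level 1: FF, HX, QX
Level 2: AK, HD, KK, OI, RT, SW, TZ, XY
Level 3: ID, LE, NA, UY, VI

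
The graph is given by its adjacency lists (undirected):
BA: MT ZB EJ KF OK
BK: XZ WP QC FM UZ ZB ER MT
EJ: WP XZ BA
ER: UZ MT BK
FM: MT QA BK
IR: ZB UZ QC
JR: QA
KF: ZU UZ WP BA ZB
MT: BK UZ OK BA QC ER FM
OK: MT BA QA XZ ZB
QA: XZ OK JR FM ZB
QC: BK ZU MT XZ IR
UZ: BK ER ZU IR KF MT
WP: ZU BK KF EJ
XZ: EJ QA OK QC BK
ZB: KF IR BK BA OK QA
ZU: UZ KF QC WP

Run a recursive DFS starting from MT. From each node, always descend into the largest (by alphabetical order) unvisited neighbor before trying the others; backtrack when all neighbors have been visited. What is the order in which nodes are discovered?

MT -> UZ -> ZU -> WP -> KF -> ZB -> QA -> XZ -> QC -> IR -> BK -> FM -> ER -> OK -> BA -> EJ -> JR

Visit MT
MT → UZ
UZ → ZU
ZU → WP
WP → KF
KF → ZB
ZB → QA
QA → XZ
XZ → QC
QC → IR
QC → BK
BK → FM
BK → ER
XZ → OK
OK → BA
BA → EJ
QA → JR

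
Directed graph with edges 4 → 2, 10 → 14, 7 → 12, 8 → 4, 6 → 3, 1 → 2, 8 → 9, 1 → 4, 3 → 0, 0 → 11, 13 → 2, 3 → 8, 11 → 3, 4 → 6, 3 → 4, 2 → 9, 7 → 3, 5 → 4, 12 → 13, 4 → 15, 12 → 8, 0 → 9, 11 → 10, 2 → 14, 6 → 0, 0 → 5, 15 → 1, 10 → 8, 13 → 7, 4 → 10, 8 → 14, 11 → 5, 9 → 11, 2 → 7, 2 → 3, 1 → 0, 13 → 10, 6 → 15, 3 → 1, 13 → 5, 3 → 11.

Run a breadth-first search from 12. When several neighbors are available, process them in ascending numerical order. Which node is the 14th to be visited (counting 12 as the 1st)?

3

Visit 12; enqueue 8, 13 → queue [8, 13]
Visit 8; enqueue 4, 9, 14 → queue [13, 4, 9, 14]
Visit 13; enqueue 2, 5, 7, 10 → queue [4, 9, 14, 2, 5, 7, 10]
Visit 4; enqueue 6, 15 → queue [9, 14, 2, 5, 7, 10, 6, 15]
Visit 9; enqueue 11 → queue [14, 2, 5, 7, 10, 6, 15, 11]
Visit 14 → queue [2, 5, 7, 10, 6, 15, 11]
Visit 2; enqueue 3 → queue [5, 7, 10, 6, 15, 11, 3]
Visit 5 → queue [7, 10, 6, 15, 11, 3]
Visit 7 → queue [10, 6, 15, 11, 3]
Visit 10 → queue [6, 15, 11, 3]
Visit 6; enqueue 0 → queue [15, 11, 3, 0]
Visit 15; enqueue 1 → queue [11, 3, 0, 1]
Visit 11 → queue [3, 0, 1]
Visit 3 → queue [0, 1]
Visit 0 → queue [1]
Visit 1 → queue []

Visit order: 12, 8, 13, 4, 9, 14, 2, 5, 7, 10, 6, 15, 11, 3, 0, 1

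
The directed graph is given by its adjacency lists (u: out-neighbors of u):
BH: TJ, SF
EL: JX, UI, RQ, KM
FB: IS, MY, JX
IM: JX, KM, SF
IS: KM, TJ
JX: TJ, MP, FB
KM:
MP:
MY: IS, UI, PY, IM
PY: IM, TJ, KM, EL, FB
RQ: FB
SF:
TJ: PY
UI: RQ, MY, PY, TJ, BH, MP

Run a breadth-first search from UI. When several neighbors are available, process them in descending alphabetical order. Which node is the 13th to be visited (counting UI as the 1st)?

SF

Visit UI; enqueue TJ, RQ, PY, MY, MP, BH → queue [TJ, RQ, PY, MY, MP, BH]
Visit TJ → queue [RQ, PY, MY, MP, BH]
Visit RQ; enqueue FB → queue [PY, MY, MP, BH, FB]
Visit PY; enqueue KM, IM, EL → queue [MY, MP, BH, FB, KM, IM, EL]
Visit MY; enqueue IS → queue [MP, BH, FB, KM, IM, EL, IS]
Visit MP → queue [BH, FB, KM, IM, EL, IS]
Visit BH; enqueue SF → queue [FB, KM, IM, EL, IS, SF]
Visit FB; enqueue JX → queue [KM, IM, EL, IS, SF, JX]
Visit KM → queue [IM, EL, IS, SF, JX]
Visit IM → queue [EL, IS, SF, JX]
Visit EL → queue [IS, SF, JX]
Visit IS → queue [SF, JX]
Visit SF → queue [JX]
Visit JX → queue []

Visit order: UI, TJ, RQ, PY, MY, MP, BH, FB, KM, IM, EL, IS, SF, JX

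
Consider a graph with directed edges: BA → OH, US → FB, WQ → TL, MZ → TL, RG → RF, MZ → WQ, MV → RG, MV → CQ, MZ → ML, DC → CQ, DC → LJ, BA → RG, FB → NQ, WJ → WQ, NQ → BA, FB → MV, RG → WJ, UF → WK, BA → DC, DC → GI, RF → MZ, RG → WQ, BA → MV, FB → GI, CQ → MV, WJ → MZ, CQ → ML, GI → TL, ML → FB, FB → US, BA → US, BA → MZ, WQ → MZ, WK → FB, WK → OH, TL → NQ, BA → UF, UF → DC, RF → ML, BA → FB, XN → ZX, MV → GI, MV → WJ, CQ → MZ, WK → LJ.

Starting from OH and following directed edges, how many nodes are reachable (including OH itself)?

BFS from OH visits: OH
Reachable nodes: 1 of 21 total.

1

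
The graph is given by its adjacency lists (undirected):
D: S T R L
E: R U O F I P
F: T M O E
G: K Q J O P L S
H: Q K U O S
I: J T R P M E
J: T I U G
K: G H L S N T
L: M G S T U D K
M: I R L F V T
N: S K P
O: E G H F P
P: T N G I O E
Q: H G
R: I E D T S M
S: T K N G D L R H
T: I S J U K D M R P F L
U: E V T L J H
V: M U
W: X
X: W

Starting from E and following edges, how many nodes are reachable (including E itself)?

19

BFS from E visits: E, F, I, O, P, R, U, M, T, J, G, H, N, D, S, L, V, K, Q
Reachable nodes: 19 of 21 total.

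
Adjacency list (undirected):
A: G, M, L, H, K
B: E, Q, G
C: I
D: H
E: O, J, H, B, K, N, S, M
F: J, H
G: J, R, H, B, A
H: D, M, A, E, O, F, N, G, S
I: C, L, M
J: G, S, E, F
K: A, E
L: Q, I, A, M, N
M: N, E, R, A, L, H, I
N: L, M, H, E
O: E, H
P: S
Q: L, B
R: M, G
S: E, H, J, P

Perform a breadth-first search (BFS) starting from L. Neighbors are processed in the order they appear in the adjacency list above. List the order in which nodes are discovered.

L → Q → I → A → M → N → B → C → G → H → K → E → R → J → D → O → F → S → P

Visit L; enqueue Q, I, A, M, N → queue [Q, I, A, M, N]
Visit Q; enqueue B → queue [I, A, M, N, B]
Visit I; enqueue C → queue [A, M, N, B, C]
Visit A; enqueue G, H, K → queue [M, N, B, C, G, H, K]
Visit M; enqueue E, R → queue [N, B, C, G, H, K, E, R]
Visit N → queue [B, C, G, H, K, E, R]
Visit B → queue [C, G, H, K, E, R]
Visit C → queue [G, H, K, E, R]
Visit G; enqueue J → queue [H, K, E, R, J]
Visit H; enqueue D, O, F, S → queue [K, E, R, J, D, O, F, S]
Visit K → queue [E, R, J, D, O, F, S]
Visit E → queue [R, J, D, O, F, S]
Visit R → queue [J, D, O, F, S]
Visit J → queue [D, O, F, S]
Visit D → queue [O, F, S]
Visit O → queue [F, S]
Visit F → queue [S]
Visit S; enqueue P → queue [P]
Visit P → queue []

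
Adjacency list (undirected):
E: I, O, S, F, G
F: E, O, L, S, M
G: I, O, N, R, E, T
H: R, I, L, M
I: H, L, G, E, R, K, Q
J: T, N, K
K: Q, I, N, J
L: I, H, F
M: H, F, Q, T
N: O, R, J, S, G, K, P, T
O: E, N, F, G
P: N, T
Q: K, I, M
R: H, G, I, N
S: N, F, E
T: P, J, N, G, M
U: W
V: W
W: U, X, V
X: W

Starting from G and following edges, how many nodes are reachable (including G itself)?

BFS from G visits: G, I, O, N, R, E, T, H, L, K, Q, F, J, S, P, M
Reachable nodes: 16 of 20 total.

16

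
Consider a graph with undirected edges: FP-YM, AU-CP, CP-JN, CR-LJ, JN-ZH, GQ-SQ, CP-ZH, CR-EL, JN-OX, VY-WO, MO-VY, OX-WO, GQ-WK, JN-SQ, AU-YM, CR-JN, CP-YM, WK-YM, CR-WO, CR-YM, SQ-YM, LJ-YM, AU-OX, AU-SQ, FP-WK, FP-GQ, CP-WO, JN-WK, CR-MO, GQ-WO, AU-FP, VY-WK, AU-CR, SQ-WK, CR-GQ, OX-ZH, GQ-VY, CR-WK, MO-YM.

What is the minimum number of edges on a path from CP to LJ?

2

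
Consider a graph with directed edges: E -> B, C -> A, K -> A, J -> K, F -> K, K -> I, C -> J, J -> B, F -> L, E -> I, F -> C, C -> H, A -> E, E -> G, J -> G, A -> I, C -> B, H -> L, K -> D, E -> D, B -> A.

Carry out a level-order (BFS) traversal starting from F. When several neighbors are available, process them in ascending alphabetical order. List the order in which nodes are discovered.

Visit F; enqueue C, K, L → queue [C, K, L]
Visit C; enqueue A, B, H, J → queue [K, L, A, B, H, J]
Visit K; enqueue D, I → queue [L, A, B, H, J, D, I]
Visit L → queue [A, B, H, J, D, I]
Visit A; enqueue E → queue [B, H, J, D, I, E]
Visit B → queue [H, J, D, I, E]
Visit H → queue [J, D, I, E]
Visit J; enqueue G → queue [D, I, E, G]
Visit D → queue [I, E, G]
Visit I → queue [E, G]
Visit E → queue [G]
Visit G → queue []

F C K L A B H J D I E G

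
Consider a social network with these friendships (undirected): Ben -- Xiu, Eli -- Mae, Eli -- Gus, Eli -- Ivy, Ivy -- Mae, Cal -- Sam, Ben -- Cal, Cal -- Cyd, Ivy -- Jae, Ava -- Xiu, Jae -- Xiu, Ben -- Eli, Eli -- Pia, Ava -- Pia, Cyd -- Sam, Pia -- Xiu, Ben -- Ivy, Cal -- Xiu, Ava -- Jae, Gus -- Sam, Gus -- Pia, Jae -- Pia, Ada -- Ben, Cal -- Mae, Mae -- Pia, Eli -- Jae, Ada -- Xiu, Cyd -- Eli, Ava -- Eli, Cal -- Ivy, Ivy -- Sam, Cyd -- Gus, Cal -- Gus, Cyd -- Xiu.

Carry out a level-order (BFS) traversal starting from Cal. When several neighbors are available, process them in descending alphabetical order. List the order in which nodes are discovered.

Cal, Xiu, Sam, Mae, Ivy, Gus, Cyd, Ben, Pia, Jae, Ava, Ada, Eli

Visit Cal; enqueue Xiu, Sam, Mae, Ivy, Gus, Cyd, Ben → queue [Xiu, Sam, Mae, Ivy, Gus, Cyd, Ben]
Visit Xiu; enqueue Pia, Jae, Ava, Ada → queue [Sam, Mae, Ivy, Gus, Cyd, Ben, Pia, Jae, Ava, Ada]
Visit Sam → queue [Mae, Ivy, Gus, Cyd, Ben, Pia, Jae, Ava, Ada]
Visit Mae; enqueue Eli → queue [Ivy, Gus, Cyd, Ben, Pia, Jae, Ava, Ada, Eli]
Visit Ivy → queue [Gus, Cyd, Ben, Pia, Jae, Ava, Ada, Eli]
Visit Gus → queue [Cyd, Ben, Pia, Jae, Ava, Ada, Eli]
Visit Cyd → queue [Ben, Pia, Jae, Ava, Ada, Eli]
Visit Ben → queue [Pia, Jae, Ava, Ada, Eli]
Visit Pia → queue [Jae, Ava, Ada, Eli]
Visit Jae → queue [Ava, Ada, Eli]
Visit Ava → queue [Ada, Eli]
Visit Ada → queue [Eli]
Visit Eli → queue []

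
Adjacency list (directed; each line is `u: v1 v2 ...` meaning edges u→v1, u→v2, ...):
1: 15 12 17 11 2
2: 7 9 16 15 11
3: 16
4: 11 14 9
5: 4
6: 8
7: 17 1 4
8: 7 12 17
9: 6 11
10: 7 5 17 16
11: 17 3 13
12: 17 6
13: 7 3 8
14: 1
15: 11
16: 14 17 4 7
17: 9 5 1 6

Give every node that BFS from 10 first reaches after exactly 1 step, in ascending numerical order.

5, 7, 16, 17

Level 0: 10
Level 1: 5, 7, 16, 17
Level 2: 1, 4, 6, 9, 14
Level 3: 2, 8, 11, 12, 15
Level 4: 3, 13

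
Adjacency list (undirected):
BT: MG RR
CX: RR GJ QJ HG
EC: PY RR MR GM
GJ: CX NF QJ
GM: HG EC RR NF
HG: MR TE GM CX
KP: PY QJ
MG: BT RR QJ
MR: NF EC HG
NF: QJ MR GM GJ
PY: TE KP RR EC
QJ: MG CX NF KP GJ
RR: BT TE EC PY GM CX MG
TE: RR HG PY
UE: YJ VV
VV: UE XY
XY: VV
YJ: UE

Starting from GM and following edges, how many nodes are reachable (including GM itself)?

BFS from GM visits: GM, EC, HG, NF, RR, MR, PY, CX, TE, GJ, QJ, BT, MG, KP
Reachable nodes: 14 of 18 total.

14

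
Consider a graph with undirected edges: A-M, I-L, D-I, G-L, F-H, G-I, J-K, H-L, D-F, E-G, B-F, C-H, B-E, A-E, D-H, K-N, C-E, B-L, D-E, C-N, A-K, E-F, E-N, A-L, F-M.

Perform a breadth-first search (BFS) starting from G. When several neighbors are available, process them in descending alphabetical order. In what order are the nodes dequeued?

G, L, I, E, H, B, A, D, N, F, C, M, K, J

Visit G; enqueue L, I, E → queue [L, I, E]
Visit L; enqueue H, B, A → queue [I, E, H, B, A]
Visit I; enqueue D → queue [E, H, B, A, D]
Visit E; enqueue N, F, C → queue [H, B, A, D, N, F, C]
Visit H → queue [B, A, D, N, F, C]
Visit B → queue [A, D, N, F, C]
Visit A; enqueue M, K → queue [D, N, F, C, M, K]
Visit D → queue [N, F, C, M, K]
Visit N → queue [F, C, M, K]
Visit F → queue [C, M, K]
Visit C → queue [M, K]
Visit M → queue [K]
Visit K; enqueue J → queue [J]
Visit J → queue []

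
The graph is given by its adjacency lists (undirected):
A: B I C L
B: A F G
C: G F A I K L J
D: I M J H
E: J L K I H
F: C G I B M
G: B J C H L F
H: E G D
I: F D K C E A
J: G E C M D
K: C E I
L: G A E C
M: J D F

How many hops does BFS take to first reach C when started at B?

Level 0: B
Level 1: A, F, G
Level 2: C, H, I, J, L, M
Level 3: D, E, K
C first appears at level 2.

2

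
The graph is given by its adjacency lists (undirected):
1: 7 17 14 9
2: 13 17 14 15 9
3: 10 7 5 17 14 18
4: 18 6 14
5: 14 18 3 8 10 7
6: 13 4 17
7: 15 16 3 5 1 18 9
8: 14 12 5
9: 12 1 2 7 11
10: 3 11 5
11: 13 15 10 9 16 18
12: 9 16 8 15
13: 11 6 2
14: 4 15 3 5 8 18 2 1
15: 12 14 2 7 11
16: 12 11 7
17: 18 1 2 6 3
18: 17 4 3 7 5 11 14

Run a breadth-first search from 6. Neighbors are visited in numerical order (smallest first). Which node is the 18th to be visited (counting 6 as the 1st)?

Visit 6; enqueue 4, 13, 17 → queue [4, 13, 17]
Visit 4; enqueue 14, 18 → queue [13, 17, 14, 18]
Visit 13; enqueue 2, 11 → queue [17, 14, 18, 2, 11]
Visit 17; enqueue 1, 3 → queue [14, 18, 2, 11, 1, 3]
Visit 14; enqueue 5, 8, 15 → queue [18, 2, 11, 1, 3, 5, 8, 15]
Visit 18; enqueue 7 → queue [2, 11, 1, 3, 5, 8, 15, 7]
Visit 2; enqueue 9 → queue [11, 1, 3, 5, 8, 15, 7, 9]
Visit 11; enqueue 10, 16 → queue [1, 3, 5, 8, 15, 7, 9, 10, 16]
Visit 1 → queue [3, 5, 8, 15, 7, 9, 10, 16]
Visit 3 → queue [5, 8, 15, 7, 9, 10, 16]
Visit 5 → queue [8, 15, 7, 9, 10, 16]
Visit 8; enqueue 12 → queue [15, 7, 9, 10, 16, 12]
Visit 15 → queue [7, 9, 10, 16, 12]
Visit 7 → queue [9, 10, 16, 12]
Visit 9 → queue [10, 16, 12]
Visit 10 → queue [16, 12]
Visit 16 → queue [12]
Visit 12 → queue []

Visit order: 6, 4, 13, 17, 14, 18, 2, 11, 1, 3, 5, 8, 15, 7, 9, 10, 16, 12

12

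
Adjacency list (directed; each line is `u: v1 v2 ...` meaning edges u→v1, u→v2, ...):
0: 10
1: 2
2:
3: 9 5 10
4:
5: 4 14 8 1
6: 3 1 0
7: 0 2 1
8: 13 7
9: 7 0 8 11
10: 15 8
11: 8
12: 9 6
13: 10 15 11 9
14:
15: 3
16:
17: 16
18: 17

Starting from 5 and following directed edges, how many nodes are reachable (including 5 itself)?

14

BFS from 5 visits: 5, 4, 14, 8, 1, 13, 7, 2, 10, 15, 11, 9, 0, 3
Reachable nodes: 14 of 19 total.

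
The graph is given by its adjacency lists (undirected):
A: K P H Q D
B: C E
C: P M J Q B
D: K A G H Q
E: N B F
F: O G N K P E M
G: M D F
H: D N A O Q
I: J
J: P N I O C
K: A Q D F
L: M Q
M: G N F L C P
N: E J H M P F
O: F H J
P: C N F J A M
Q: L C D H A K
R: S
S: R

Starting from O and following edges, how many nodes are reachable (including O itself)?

17

BFS from O visits: O, F, H, J, G, N, K, P, E, M, D, A, Q, I, C, B, L
Reachable nodes: 17 of 19 total.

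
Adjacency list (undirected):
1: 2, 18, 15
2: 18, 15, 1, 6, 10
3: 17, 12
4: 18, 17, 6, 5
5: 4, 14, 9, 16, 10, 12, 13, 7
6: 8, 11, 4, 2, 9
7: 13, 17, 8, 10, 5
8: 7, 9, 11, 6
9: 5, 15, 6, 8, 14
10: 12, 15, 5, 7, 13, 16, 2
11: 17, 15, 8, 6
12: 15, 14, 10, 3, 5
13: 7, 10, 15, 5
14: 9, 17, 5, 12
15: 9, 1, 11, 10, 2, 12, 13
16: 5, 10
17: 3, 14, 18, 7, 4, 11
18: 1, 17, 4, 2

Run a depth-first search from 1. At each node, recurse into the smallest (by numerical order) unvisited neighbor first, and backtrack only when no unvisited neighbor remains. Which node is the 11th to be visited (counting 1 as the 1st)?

3

Visit 1
1 → 2
2 → 6
6 → 4
4 → 5
5 → 7
7 → 8
8 → 9
9 → 14
14 → 12
12 → 3
3 → 17
17 → 11
11 → 15
15 → 10
10 → 13
10 → 16
17 → 18

Visit order: 1, 2, 6, 4, 5, 7, 8, 9, 14, 12, 3, 17, 11, 15, 10, 13, 16, 18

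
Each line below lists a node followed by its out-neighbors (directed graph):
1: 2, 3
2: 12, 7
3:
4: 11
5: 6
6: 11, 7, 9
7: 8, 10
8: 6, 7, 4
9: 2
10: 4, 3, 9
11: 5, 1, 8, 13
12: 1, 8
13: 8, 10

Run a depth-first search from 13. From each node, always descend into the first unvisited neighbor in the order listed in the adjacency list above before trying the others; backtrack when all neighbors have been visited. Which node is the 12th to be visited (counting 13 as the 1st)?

3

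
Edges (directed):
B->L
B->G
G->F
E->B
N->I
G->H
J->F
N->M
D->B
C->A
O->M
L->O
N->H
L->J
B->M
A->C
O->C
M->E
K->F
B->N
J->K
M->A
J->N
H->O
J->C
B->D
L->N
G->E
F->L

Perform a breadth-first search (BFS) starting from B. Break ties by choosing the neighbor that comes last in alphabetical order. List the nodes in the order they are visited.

Visit B; enqueue N, M, L, G, D → queue [N, M, L, G, D]
Visit N; enqueue I, H → queue [M, L, G, D, I, H]
Visit M; enqueue E, A → queue [L, G, D, I, H, E, A]
Visit L; enqueue O, J → queue [G, D, I, H, E, A, O, J]
Visit G; enqueue F → queue [D, I, H, E, A, O, J, F]
Visit D → queue [I, H, E, A, O, J, F]
Visit I → queue [H, E, A, O, J, F]
Visit H → queue [E, A, O, J, F]
Visit E → queue [A, O, J, F]
Visit A; enqueue C → queue [O, J, F, C]
Visit O → queue [J, F, C]
Visit J; enqueue K → queue [F, C, K]
Visit F → queue [C, K]
Visit C → queue [K]
Visit K → queue []

B, N, M, L, G, D, I, H, E, A, O, J, F, C, K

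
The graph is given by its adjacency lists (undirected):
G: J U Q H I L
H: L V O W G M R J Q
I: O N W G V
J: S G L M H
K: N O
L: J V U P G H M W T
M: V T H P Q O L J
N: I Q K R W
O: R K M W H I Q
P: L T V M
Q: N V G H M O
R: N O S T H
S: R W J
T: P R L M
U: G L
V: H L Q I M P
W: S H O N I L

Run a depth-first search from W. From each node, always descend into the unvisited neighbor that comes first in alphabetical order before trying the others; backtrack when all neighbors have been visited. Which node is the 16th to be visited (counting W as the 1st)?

Q

Visit W
W → H
H → G
G → I
I → N
N → K
K → O
O → M
M → J
J → L
L → P
P → T
T → R
R → S
P → V
V → Q
L → U

Visit order: W, H, G, I, N, K, O, M, J, L, P, T, R, S, V, Q, U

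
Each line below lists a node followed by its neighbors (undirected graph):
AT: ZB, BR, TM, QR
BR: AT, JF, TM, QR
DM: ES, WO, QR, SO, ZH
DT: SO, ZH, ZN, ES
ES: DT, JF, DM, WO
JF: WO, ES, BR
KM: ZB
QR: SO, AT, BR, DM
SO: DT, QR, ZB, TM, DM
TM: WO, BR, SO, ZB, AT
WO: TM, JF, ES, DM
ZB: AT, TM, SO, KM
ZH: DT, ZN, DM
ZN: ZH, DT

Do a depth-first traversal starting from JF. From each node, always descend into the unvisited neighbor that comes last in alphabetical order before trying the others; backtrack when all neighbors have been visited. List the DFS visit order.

Visit JF
JF → WO
WO → TM
TM → ZB
ZB → SO
SO → QR
QR → DM
DM → ZH
ZH → ZN
ZN → DT
DT → ES
QR → BR
BR → AT
ZB → KM

JF -> WO -> TM -> ZB -> SO -> QR -> DM -> ZH -> ZN -> DT -> ES -> BR -> AT -> KM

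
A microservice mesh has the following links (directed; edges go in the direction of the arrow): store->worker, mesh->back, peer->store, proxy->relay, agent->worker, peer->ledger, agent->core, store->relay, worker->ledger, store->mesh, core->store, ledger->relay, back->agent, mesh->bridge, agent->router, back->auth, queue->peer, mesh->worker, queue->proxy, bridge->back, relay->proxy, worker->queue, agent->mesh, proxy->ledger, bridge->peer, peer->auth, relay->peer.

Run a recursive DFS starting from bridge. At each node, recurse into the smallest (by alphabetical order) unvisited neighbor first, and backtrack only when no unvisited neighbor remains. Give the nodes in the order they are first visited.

bridge, back, agent, core, store, mesh, worker, ledger, relay, peer, auth, proxy, queue, router

Visit bridge
bridge → back
back → agent
agent → core
core → store
store → mesh
mesh → worker
worker → ledger
ledger → relay
relay → peer
peer → auth
relay → proxy
worker → queue
agent → router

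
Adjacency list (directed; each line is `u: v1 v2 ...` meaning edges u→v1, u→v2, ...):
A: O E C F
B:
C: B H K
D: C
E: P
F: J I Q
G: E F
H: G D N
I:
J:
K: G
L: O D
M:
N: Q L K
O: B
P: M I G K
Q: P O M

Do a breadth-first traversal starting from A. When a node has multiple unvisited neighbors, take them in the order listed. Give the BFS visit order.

A -> O -> E -> C -> F -> B -> P -> H -> K -> J -> I -> Q -> M -> G -> D -> N -> L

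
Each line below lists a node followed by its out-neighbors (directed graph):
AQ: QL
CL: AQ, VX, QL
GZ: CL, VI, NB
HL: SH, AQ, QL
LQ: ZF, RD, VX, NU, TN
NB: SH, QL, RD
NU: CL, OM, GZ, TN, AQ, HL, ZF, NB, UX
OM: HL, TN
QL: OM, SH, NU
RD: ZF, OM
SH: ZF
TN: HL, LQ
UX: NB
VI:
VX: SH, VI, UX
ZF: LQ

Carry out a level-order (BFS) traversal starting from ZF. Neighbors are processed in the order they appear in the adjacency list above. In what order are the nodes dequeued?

Visit ZF; enqueue LQ → queue [LQ]
Visit LQ; enqueue RD, VX, NU, TN → queue [RD, VX, NU, TN]
Visit RD; enqueue OM → queue [VX, NU, TN, OM]
Visit VX; enqueue SH, VI, UX → queue [NU, TN, OM, SH, VI, UX]
Visit NU; enqueue CL, GZ, AQ, HL, NB → queue [TN, OM, SH, VI, UX, CL, GZ, AQ, HL, NB]
Visit TN → queue [OM, SH, VI, UX, CL, GZ, AQ, HL, NB]
Visit OM → queue [SH, VI, UX, CL, GZ, AQ, HL, NB]
Visit SH → queue [VI, UX, CL, GZ, AQ, HL, NB]
Visit VI → queue [UX, CL, GZ, AQ, HL, NB]
Visit UX → queue [CL, GZ, AQ, HL, NB]
Visit CL; enqueue QL → queue [GZ, AQ, HL, NB, QL]
Visit GZ → queue [AQ, HL, NB, QL]
Visit AQ → queue [HL, NB, QL]
Visit HL → queue [NB, QL]
Visit NB → queue [QL]
Visit QL → queue []

ZF, LQ, RD, VX, NU, TN, OM, SH, VI, UX, CL, GZ, AQ, HL, NB, QL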